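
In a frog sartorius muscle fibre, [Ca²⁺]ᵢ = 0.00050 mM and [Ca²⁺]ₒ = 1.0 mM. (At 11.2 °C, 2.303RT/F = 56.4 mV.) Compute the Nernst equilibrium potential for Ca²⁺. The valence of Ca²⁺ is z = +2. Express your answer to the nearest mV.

93 mV

E = (56.4/z) · log₁₀([Ca²⁺]_out/[Ca²⁺]_in) with z = +2.
= (56.4/2) · log₁₀(1.0/0.00050) = 28.20 · log₁₀(2000)
= 28.20 · (3.3010) = 93.09 mV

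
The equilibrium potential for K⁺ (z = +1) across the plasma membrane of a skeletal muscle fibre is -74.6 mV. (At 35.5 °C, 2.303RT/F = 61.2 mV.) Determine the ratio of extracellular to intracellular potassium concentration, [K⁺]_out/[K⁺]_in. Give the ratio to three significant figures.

log₁₀([out]/[in]) = E·z/(61.2) = -74.6 × 1 / 61.2 = -1.2190
[out]/[in] = 10^(-1.2190) = 0.0604

0.0604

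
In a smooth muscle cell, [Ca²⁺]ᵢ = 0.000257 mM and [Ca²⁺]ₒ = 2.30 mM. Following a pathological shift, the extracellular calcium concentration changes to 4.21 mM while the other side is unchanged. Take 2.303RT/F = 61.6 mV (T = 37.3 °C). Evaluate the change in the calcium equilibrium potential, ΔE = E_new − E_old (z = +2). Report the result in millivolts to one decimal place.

8.1 mV

E_old = (61.6/2)·log₁₀(2.30/0.000257) = 121.72 mV
E_new = (61.6/2)·log₁₀(4.21/0.000257) = 129.80 mV
ΔE = 129.80 − (121.72) = 8.09 mV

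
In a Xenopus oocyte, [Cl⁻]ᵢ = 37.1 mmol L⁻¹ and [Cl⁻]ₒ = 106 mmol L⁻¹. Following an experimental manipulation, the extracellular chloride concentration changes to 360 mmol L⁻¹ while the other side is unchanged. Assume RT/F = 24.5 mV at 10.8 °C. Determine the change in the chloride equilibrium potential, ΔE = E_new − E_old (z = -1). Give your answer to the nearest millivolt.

E_old = (24.5/-1)·ln(106/37.1) = -25.72 mV
E_new = (24.5/-1)·ln(360/37.1) = -55.68 mV
ΔE = -55.68 − (-25.72) = -29.96 mV

-30 mV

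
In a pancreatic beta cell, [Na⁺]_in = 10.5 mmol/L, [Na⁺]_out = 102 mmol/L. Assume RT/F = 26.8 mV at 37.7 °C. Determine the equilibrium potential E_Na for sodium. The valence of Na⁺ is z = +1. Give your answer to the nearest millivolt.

61 mV

E = (26.8/z) · ln([Na⁺]_out/[Na⁺]_in) with z = +1.
= (26.8/1) · ln(102/10.5) = 26.80 · ln(9.714)
= 26.80 · (2.2736) = 60.93 mV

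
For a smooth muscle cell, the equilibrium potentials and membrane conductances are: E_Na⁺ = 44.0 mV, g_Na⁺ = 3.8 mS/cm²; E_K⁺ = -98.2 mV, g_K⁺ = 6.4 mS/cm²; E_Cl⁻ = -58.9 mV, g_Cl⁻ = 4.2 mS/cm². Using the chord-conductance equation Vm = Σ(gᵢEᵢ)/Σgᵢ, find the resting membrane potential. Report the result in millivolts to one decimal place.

-49.2 mV

Σ gᵢEᵢ = 3.8·(44.0) + 6.4·(-98.2) + 4.2·(-58.9) = -708.66
Σ gᵢ = 3.8 + 6.4 + 4.2 = 14.4
Vm = -708.66 / 14.4 = -49.21 mV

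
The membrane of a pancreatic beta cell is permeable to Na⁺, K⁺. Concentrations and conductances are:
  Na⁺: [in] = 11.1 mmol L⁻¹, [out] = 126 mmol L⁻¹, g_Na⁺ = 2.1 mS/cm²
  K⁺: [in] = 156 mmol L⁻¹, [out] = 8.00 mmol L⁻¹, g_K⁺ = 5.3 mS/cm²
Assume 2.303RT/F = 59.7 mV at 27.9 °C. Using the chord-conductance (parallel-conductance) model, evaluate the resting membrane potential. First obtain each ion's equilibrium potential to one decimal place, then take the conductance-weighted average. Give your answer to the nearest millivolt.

E_Na⁺ = (59.7/1)·log₁₀(126/11.1) = 63.0 mV
E_K⁺ = (59.7/1)·log₁₀(8.00/156) = -77.0 mV
Vm = (Σ gᵢEᵢ)/(Σ gᵢ) = (2.1·63.0 + 5.3·-77.0) / (2.1 + 5.3)
= -275.80 / 7.4 = -37.27 mV

-37 mV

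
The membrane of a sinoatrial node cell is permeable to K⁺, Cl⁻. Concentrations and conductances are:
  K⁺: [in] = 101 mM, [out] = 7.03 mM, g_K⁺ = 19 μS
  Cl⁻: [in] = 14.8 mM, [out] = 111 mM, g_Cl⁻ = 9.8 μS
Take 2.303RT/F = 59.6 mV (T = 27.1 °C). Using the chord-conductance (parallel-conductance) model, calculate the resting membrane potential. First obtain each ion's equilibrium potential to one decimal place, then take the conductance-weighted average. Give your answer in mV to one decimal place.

E_K⁺ = (59.6/1)·log₁₀(7.03/101) = -69.0 mV
E_Cl⁻ = (59.6/-1)·log₁₀(111/14.8) = -52.2 mV
Vm = (Σ gᵢEᵢ)/(Σ gᵢ) = (19·-69.0 + 9.8·-52.2) / (19 + 9.8)
= -1822.56 / 28.8 = -63.28 mV

-63.3 mV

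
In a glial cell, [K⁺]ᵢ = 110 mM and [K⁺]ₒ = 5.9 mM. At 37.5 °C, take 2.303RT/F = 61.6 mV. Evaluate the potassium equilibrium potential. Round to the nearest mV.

-78 mV

E = (61.6/z) · log₁₀([K⁺]_out/[K⁺]_in) with z = +1.
= (61.6/1) · log₁₀(5.9/110) = 61.60 · log₁₀(0.05364)
= 61.60 · (-1.2705) = -78.27 mV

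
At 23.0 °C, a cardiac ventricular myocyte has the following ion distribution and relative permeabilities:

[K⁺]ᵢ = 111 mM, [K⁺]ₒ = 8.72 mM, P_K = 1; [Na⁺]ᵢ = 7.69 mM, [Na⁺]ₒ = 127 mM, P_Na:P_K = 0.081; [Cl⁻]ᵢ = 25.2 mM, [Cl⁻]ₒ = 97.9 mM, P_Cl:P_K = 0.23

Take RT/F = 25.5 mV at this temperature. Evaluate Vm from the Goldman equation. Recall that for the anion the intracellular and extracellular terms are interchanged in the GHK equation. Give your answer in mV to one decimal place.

Vm = 25.5 · ln[(Σ P·[cation]ₒ + Σ P·[anion]ᵢ) / (Σ P·[cation]ᵢ + Σ P·[anion]ₒ)]
Numerator = 1×8.72 + 0.081×127 + 0.23×25.2 = 24.8
Denominator = 1×111 + 0.081×7.69 + 0.23×97.9 = 134.1
Vm = 25.5 · ln(0.1849) = 25.5 × (-1.6879) = -43.04 mV

-43.0 mV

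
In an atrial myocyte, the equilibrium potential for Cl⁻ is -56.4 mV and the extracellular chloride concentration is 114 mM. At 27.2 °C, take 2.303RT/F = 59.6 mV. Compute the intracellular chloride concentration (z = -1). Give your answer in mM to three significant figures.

12.9 mM

Nernst: E = (59.6/-1) · log₁₀([out]/[in]), so log₁₀([out]/[in]) = -56.4 × -1 / 59.6 = 0.9463.
[out]/[in] = 10^(0.9463) = 8.837.
[in] = 114 / 8.837 = 12.9 mM.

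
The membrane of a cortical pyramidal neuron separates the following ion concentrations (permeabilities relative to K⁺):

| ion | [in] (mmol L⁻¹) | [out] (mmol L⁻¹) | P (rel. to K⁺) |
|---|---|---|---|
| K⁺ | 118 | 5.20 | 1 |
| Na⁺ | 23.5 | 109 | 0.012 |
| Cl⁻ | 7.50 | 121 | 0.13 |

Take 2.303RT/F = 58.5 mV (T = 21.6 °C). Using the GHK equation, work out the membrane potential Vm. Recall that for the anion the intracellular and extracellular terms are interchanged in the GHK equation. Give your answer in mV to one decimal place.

Vm = 58.5 · log₁₀[(Σ P·[cation]ₒ + Σ P·[anion]ᵢ) / (Σ P·[cation]ᵢ + Σ P·[anion]ₒ)]
Numerator = 1×5.20 + 0.012×109 + 0.13×7.50 = 7.483
Denominator = 1×118 + 0.012×23.5 + 0.13×121 = 134
Vm = 58.5 · log₁₀(0.055838) = 58.5 × (-1.2531) = -73.30 mV

-73.3 mV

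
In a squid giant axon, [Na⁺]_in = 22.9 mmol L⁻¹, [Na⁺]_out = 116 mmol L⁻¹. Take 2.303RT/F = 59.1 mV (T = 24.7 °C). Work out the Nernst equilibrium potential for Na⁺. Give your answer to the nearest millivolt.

E = (59.1/z) · log₁₀([Na⁺]_out/[Na⁺]_in) with z = +1.
= (59.1/1) · log₁₀(116/22.9) = 59.10 · log₁₀(5.066)
= 59.10 · (0.7046) = 41.64 mV

42 mV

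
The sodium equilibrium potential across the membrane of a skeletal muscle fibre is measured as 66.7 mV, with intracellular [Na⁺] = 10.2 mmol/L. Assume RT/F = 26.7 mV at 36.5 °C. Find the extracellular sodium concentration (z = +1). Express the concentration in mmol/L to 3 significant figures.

124 mmol/L

Nernst: E = (26.7/1) · ln([out]/[in]), so ln([out]/[in]) = 66.7 × 1 / 26.7 = 2.4981.
[out]/[in] = e^(2.4981) = 12.16.
[out] = 12.16 × 10.2 = 124 mmol/L.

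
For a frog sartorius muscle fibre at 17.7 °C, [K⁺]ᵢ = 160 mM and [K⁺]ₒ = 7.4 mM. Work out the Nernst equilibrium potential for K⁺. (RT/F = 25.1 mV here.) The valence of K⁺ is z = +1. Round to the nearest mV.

-77 mV

E = (25.1/z) · ln([K⁺]_out/[K⁺]_in) with z = +1.
= (25.1/1) · ln(7.4/160) = 25.10 · ln(0.04625)
= 25.10 · (-3.0737) = -77.15 mV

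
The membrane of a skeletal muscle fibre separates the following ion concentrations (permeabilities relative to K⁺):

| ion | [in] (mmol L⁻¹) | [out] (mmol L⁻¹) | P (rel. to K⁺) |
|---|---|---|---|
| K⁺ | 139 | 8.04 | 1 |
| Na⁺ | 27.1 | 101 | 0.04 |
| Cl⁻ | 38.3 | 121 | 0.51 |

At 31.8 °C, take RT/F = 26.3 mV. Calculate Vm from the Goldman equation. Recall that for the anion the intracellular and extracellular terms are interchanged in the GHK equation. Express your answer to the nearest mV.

Vm = 26.3 · ln[(Σ P·[cation]ₒ + Σ P·[anion]ᵢ) / (Σ P·[cation]ᵢ + Σ P·[anion]ₒ)]
Numerator = 1×8.04 + 0.04×101 + 0.51×38.3 = 31.61
Denominator = 1×139 + 0.04×27.1 + 0.51×121 = 201.8
Vm = 26.3 · ln(0.15666) = 26.3 × (-1.8537) = -48.75 mV

-49 mV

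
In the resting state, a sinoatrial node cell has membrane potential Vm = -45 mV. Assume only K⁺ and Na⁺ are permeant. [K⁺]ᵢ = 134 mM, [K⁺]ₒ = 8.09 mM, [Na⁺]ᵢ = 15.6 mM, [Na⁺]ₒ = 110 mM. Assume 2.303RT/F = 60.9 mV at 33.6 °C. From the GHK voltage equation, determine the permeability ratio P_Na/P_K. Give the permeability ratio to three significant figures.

0.153

Let α = P_Na/P_K. GHK: Vm = 60.9·log₁₀[(Kₒ + α·Naₒ)/(Kᵢ + α·Naᵢ)].
10^(Vm/60.9) = 10^(-45.0/60.9) = 0.18242
So 0.18242·(Kᵢ + α·Naᵢ) = Kₒ + α·Naₒ → α = (0.18242·134.0 − 8.09) / (110.0 − 0.18242·15.6)
α = (24.44 − 8.09) / (110.0 − 2.846) = 16.35/107.2 = 0.1526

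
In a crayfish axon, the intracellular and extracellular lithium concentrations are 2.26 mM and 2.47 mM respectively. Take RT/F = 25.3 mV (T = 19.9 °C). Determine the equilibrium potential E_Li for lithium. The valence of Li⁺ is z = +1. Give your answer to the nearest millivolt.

2 mV

E = (25.3/z) · ln([Li⁺]_out/[Li⁺]_in) with z = +1.
= (25.3/1) · ln(2.47/2.26) = 25.30 · ln(1.093)
= 25.30 · (0.0889) = 2.25 mV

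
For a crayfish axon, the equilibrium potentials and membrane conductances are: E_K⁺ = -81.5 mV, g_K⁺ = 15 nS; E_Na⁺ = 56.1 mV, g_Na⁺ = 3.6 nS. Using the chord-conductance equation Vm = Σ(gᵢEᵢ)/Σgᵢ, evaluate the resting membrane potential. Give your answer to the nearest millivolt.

Σ gᵢEᵢ = 15·(-81.5) + 3.6·(56.1) = -1020.54
Σ gᵢ = 15 + 3.6 = 18.6
Vm = -1020.54 / 18.6 = -54.87 mV

-55 mV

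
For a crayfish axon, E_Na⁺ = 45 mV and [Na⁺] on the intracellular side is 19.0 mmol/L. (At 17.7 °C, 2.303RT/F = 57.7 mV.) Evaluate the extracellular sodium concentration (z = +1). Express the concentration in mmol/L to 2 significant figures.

110 mmol/L

Nernst: E = (57.7/1) · log₁₀([out]/[in]), so log₁₀([out]/[in]) = 45.0 × 1 / 57.7 = 0.7799.
[out]/[in] = 10^(0.7799) = 6.024.
[out] = 6.024 × 19.0 = 114.5 mmol/L.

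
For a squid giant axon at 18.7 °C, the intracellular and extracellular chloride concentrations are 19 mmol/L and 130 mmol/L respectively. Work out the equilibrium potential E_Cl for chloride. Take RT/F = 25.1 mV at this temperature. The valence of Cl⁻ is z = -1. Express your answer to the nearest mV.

E = (25.1/z) · ln([Cl⁻]_out/[Cl⁻]_in) with z = -1.
For an anion, dividing by z = -1 reverses the sign.
= (25.1/-1) · ln(130/19) = -25.10 · ln(6.842)
= -25.10 · (1.9231) = -48.27 mV

-48 mV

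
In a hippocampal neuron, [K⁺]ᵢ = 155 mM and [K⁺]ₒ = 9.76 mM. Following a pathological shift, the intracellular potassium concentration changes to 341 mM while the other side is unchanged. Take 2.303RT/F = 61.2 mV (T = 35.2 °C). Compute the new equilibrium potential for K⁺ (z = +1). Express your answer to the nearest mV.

-94 mV

After the shift: [K⁺]_out = 9.76, [K⁺]_in = 341 mM.
E_new = (61.2/1)·log₁₀(9.76/341) = 61.20 · (-1.5433) = -94.45 mV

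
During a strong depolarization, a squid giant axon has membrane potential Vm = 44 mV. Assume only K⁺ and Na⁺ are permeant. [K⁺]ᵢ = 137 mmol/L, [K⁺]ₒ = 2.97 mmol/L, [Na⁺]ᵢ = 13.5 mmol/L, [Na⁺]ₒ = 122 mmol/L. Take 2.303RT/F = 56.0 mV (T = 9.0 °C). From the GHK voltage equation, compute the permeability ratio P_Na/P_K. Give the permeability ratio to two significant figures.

21

Let α = P_Na/P_K. GHK: Vm = 56.0·log₁₀[(Kₒ + α·Naₒ)/(Kᵢ + α·Naᵢ)].
10^(Vm/56.0) = 10^(44.0/56.0) = 6.1054
So 6.1054·(Kᵢ + α·Naᵢ) = Kₒ + α·Naₒ → α = (6.1054·137.0 − 2.97) / (122.0 − 6.1054·13.5)
α = (836.4 − 2.97) / (122.0 − 82.42) = 833.5/39.58 = 21.06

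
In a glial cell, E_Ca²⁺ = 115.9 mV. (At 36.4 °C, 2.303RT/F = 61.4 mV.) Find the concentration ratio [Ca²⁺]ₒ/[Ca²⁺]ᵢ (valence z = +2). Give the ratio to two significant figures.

log₁₀([out]/[in]) = E·z/(61.4) = 115.9 × 2 / 61.4 = 3.7752
[out]/[in] = 10^(3.7752) = 5960

6000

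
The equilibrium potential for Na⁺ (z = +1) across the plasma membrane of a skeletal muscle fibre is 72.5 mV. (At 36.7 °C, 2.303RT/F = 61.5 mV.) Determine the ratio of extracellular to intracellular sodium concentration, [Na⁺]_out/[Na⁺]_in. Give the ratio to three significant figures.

15.1

log₁₀([out]/[in]) = E·z/(61.5) = 72.5 × 1 / 61.5 = 1.1789
[out]/[in] = 10^(1.1789) = 15.1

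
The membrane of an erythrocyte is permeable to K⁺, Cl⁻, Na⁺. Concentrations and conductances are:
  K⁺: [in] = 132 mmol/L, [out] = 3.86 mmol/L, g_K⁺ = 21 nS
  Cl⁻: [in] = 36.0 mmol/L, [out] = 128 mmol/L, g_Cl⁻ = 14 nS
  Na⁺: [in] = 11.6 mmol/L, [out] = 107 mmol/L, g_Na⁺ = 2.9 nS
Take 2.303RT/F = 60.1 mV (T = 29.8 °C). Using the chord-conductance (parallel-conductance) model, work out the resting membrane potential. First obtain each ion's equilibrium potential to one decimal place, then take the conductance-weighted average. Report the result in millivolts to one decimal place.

-58.9 mV

E_K⁺ = (60.1/1)·log₁₀(3.86/132) = -92.2 mV
E_Cl⁻ = (60.1/-1)·log₁₀(128/36.0) = -33.1 mV
E_Na⁺ = (60.1/1)·log₁₀(107/11.6) = 58.0 mV
Vm = (Σ gᵢEᵢ)/(Σ gᵢ) = (21·-92.2 + 14·-33.1 + 2.9·58.0) / (21 + 14 + 2.9)
= -2231.40 / 37.9 = -58.88 mV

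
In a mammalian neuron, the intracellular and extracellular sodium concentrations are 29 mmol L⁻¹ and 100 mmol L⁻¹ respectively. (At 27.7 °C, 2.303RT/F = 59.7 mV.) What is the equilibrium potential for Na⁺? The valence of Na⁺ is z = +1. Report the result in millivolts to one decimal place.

E = (59.7/z) · log₁₀([Na⁺]_out/[Na⁺]_in) with z = +1.
= (59.7/1) · log₁₀(100/29) = 59.70 · log₁₀(3.448)
= 59.70 · (0.5376) = 32.09 mV

32.1 mV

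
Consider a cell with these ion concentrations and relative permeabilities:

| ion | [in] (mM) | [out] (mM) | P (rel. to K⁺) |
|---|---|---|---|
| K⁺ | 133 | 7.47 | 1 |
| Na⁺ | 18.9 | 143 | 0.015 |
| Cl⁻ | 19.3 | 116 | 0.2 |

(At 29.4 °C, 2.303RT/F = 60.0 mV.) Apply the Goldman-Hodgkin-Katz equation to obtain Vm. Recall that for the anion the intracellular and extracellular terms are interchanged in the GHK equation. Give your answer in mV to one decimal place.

-63.9 mV

Vm = 60.0 · log₁₀[(Σ P·[cation]ₒ + Σ P·[anion]ᵢ) / (Σ P·[cation]ᵢ + Σ P·[anion]ₒ)]
Numerator = 1×7.47 + 0.015×143 + 0.2×19.3 = 13.48
Denominator = 1×133 + 0.015×18.9 + 0.2×116 = 156.5
Vm = 60.0 · log₁₀(0.086111) = 60.0 × (-1.0649) = -63.90 mV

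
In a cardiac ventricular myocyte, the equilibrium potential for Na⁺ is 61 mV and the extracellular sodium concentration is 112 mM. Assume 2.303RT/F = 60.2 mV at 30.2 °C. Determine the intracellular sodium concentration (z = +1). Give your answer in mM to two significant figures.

11 mM

Nernst: E = (60.2/1) · log₁₀([out]/[in]), so log₁₀([out]/[in]) = 61.0 × 1 / 60.2 = 1.0133.
[out]/[in] = 10^(1.0133) = 10.31.
[in] = 112 / 10.31 = 10.86 mM.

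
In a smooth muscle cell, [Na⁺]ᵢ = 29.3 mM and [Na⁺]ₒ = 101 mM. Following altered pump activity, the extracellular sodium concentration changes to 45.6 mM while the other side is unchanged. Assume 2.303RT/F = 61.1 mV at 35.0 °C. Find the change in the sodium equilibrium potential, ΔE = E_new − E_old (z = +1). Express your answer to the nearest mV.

-21 mV

E_old = (61.1/1)·log₁₀(101/29.3) = 32.84 mV
E_new = (61.1/1)·log₁₀(45.6/29.3) = 11.74 mV
ΔE = 11.74 − (32.84) = -21.10 mV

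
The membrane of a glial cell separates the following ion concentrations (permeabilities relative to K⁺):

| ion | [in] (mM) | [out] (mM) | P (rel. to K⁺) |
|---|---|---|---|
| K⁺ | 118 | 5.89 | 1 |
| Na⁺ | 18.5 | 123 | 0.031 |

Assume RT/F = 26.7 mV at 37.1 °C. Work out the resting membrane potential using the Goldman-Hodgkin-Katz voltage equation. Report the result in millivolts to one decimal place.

-66.8 mV

Vm = 26.7 · ln[(Σ P·[cation]ₒ + Σ P·[anion]ᵢ) / (Σ P·[cation]ᵢ + Σ P·[anion]ₒ)]
Numerator = 1×5.89 + 0.031×123 = 9.703
Denominator = 1×118 + 0.031×18.5 = 118.6
Vm = 26.7 · ln(0.081831) = 26.7 × (-2.5031) = -66.83 mV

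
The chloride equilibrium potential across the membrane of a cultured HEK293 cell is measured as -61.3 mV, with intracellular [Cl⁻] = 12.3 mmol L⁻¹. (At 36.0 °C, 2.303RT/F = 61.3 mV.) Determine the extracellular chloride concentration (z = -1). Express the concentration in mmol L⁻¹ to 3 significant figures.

123 mmol L⁻¹

Nernst: E = (61.3/-1) · log₁₀([out]/[in]), so log₁₀([out]/[in]) = -61.3 × -1 / 61.3 = 1.0000.
[out]/[in] = 10^(1.0000) = 10.
[out] = 10 × 12.3 = 123 mmol L⁻¹.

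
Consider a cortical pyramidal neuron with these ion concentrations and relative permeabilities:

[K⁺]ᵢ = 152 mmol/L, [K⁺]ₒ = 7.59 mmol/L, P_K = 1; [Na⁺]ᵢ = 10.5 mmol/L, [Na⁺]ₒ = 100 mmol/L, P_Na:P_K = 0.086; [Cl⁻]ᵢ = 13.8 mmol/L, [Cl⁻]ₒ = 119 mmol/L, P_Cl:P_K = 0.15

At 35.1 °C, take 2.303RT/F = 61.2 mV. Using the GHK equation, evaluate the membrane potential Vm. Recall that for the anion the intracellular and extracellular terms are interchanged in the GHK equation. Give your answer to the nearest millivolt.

-59 mV

Vm = 61.2 · log₁₀[(Σ P·[cation]ₒ + Σ P·[anion]ᵢ) / (Σ P·[cation]ᵢ + Σ P·[anion]ₒ)]
Numerator = 1×7.59 + 0.086×100 + 0.15×13.8 = 18.26
Denominator = 1×152 + 0.086×10.5 + 0.15×119 = 170.8
Vm = 61.2 · log₁₀(0.10694) = 61.2 × (-0.9709) = -59.42 mV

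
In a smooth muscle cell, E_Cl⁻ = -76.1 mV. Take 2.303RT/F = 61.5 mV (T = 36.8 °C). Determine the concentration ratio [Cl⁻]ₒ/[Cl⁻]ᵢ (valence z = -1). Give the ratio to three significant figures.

log₁₀([out]/[in]) = E·z/(61.5) = -76.1 × -1 / 61.5 = 1.2374
[out]/[in] = 10^(1.2374) = 17.27

17.3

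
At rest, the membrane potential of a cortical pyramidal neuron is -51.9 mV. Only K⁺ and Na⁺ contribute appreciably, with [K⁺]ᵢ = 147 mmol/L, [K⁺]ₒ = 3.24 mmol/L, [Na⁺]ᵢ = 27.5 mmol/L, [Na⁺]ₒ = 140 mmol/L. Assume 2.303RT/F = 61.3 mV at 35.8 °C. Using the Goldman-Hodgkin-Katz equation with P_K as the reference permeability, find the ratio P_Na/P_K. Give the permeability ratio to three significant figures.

Let α = P_Na/P_K. GHK: Vm = 61.3·log₁₀[(Kₒ + α·Naₒ)/(Kᵢ + α·Naᵢ)].
10^(Vm/61.3) = 10^(-51.9/61.3) = 0.14235
So 0.14235·(Kᵢ + α·Naᵢ) = Kₒ + α·Naₒ → α = (0.14235·147.0 − 3.24) / (140.0 − 0.14235·27.5)
α = (20.92 − 3.24) / (140.0 − 3.915) = 17.68/136.1 = 0.13

0.130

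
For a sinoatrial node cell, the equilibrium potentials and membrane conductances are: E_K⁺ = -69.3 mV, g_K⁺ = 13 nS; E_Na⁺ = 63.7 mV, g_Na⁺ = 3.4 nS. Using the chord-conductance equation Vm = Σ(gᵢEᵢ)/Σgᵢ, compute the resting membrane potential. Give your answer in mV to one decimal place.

Σ gᵢEᵢ = 13·(-69.3) + 3.4·(63.7) = -684.32
Σ gᵢ = 13 + 3.4 = 16.4
Vm = -684.32 / 16.4 = -41.73 mV

-41.7 mV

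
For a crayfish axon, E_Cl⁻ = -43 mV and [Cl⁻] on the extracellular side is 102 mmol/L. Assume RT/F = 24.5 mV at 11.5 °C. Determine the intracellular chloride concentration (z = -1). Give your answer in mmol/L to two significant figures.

18 mmol/L

Nernst: E = (24.5/-1) · ln([out]/[in]), so ln([out]/[in]) = -43.0 × -1 / 24.5 = 1.7551.
[out]/[in] = e^(1.7551) = 5.784.
[in] = 102 / 5.784 = 17.63 mmol/L.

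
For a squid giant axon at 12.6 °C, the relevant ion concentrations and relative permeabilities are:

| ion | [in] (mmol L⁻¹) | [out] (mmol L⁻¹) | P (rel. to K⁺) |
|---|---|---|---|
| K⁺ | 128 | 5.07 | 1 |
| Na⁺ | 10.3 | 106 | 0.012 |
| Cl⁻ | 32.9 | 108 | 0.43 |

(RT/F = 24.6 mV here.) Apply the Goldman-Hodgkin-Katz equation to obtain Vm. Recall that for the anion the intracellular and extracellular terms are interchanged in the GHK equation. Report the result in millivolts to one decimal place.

-52.7 mV

Vm = 24.6 · ln[(Σ P·[cation]ₒ + Σ P·[anion]ᵢ) / (Σ P·[cation]ᵢ + Σ P·[anion]ₒ)]
Numerator = 1×5.07 + 0.012×106 + 0.43×32.9 = 20.49
Denominator = 1×128 + 0.012×10.3 + 0.43×108 = 174.6
Vm = 24.6 · ln(0.11737) = 24.6 × (-2.1424) = -52.70 mV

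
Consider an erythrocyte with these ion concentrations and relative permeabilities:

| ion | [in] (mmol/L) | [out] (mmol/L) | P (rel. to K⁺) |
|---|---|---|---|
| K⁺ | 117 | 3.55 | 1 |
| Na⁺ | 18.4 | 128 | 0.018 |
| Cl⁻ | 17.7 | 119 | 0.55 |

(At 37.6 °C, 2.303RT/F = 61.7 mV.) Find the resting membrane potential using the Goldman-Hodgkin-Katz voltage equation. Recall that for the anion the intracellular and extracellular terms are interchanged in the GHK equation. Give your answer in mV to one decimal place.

Vm = 61.7 · log₁₀[(Σ P·[cation]ₒ + Σ P·[anion]ᵢ) / (Σ P·[cation]ᵢ + Σ P·[anion]ₒ)]
Numerator = 1×3.55 + 0.018×128 + 0.55×17.7 = 15.59
Denominator = 1×117 + 0.018×18.4 + 0.55×119 = 182.8
Vm = 61.7 · log₁₀(0.085288) = 61.7 × (-1.0691) = -65.96 mV

-66.0 mV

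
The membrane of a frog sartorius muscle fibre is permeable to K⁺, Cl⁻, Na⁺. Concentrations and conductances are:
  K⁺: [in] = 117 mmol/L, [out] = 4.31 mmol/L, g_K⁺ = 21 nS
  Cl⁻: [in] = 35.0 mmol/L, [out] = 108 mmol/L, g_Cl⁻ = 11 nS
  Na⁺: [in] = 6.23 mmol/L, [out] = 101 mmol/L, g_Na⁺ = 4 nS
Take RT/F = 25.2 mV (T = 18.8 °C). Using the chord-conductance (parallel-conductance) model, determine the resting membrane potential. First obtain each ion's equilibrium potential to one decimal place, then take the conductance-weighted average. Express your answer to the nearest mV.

E_K⁺ = (25.2/1)·ln(4.31/117) = -83.2 mV
E_Cl⁻ = (25.2/-1)·ln(108/35.0) = -28.4 mV
E_Na⁺ = (25.2/1)·ln(101/6.23) = 70.2 mV
Vm = (Σ gᵢEᵢ)/(Σ gᵢ) = (21·-83.2 + 11·-28.4 + 4·70.2) / (21 + 11 + 4)
= -1778.80 / 36 = -49.41 mV

-49 mV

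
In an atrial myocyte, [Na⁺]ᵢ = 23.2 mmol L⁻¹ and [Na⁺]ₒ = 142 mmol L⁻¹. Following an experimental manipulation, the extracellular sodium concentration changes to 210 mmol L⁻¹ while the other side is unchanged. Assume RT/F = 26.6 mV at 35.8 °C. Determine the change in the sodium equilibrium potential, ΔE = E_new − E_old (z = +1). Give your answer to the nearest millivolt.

10 mV

E_old = (26.6/1)·ln(142/23.2) = 48.19 mV
E_new = (26.6/1)·ln(210/23.2) = 58.60 mV
ΔE = 58.60 − (48.19) = 10.41 mV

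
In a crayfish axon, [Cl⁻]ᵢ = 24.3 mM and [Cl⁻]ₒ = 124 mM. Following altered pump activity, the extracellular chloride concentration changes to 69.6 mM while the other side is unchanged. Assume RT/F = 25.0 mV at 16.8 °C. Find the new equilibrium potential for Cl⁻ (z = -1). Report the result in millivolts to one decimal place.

After the shift: [Cl⁻]_out = 69.6, [Cl⁻]_in = 24.3 mM.
E_new = (25.0/-1)·ln(69.6/24.3) = -25.00 · (1.0523) = -26.31 mV

-26.3 mV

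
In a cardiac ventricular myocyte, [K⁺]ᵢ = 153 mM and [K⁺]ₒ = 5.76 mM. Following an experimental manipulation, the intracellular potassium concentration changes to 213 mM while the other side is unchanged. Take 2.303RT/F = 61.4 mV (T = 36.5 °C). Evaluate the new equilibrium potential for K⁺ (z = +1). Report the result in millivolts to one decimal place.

-96.3 mV

After the shift: [K⁺]_out = 5.76, [K⁺]_in = 213 mM.
E_new = (61.4/1)·log₁₀(5.76/213) = 61.40 · (-1.5680) = -96.27 mV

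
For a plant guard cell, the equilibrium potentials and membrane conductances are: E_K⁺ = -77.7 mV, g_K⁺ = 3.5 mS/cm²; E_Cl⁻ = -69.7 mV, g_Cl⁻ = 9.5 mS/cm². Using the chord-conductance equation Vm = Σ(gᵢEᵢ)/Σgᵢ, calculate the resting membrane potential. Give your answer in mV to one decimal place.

Σ gᵢEᵢ = 3.5·(-77.7) + 9.5·(-69.7) = -934.10
Σ gᵢ = 3.5 + 9.5 = 13
Vm = -934.10 / 13 = -71.85 mV

-71.9 mV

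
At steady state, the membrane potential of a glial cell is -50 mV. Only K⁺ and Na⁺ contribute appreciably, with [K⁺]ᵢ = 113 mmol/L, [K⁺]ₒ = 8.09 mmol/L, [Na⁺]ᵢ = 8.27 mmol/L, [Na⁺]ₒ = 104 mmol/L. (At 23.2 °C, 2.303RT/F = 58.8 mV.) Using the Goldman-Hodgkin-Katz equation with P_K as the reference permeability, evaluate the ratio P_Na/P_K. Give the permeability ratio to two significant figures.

Let α = P_Na/P_K. GHK: Vm = 58.8·log₁₀[(Kₒ + α·Naₒ)/(Kᵢ + α·Naᵢ)].
10^(Vm/58.8) = 10^(-50.0/58.8) = 0.14114
So 0.14114·(Kᵢ + α·Naᵢ) = Kₒ + α·Naₒ → α = (0.14114·113.0 − 8.09) / (104.0 − 0.14114·8.27)
α = (15.95 − 8.09) / (104.0 − 1.167) = 7.859/102.8 = 0.07643

0.076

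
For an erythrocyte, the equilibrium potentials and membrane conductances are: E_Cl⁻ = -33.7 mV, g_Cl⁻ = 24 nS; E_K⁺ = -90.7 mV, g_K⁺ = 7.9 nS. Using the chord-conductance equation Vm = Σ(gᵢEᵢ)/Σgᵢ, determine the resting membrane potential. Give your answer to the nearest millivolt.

-48 mV

Σ gᵢEᵢ = 24·(-33.7) + 7.9·(-90.7) = -1525.33
Σ gᵢ = 24 + 7.9 = 31.9
Vm = -1525.33 / 31.9 = -47.82 mV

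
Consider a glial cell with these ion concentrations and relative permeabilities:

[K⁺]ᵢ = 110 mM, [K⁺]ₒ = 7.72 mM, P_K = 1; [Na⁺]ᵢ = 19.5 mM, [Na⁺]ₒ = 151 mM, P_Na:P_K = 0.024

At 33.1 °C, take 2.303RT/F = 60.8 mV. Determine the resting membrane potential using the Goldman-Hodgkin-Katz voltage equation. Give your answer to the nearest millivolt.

-60 mV

Vm = 60.8 · log₁₀[(Σ P·[cation]ₒ + Σ P·[anion]ᵢ) / (Σ P·[cation]ᵢ + Σ P·[anion]ₒ)]
Numerator = 1×7.72 + 0.024×151 = 11.34
Denominator = 1×110 + 0.024×19.5 = 110.5
Vm = 60.8 · log₁₀(0.10269) = 60.8 × (-0.9885) = -60.10 mV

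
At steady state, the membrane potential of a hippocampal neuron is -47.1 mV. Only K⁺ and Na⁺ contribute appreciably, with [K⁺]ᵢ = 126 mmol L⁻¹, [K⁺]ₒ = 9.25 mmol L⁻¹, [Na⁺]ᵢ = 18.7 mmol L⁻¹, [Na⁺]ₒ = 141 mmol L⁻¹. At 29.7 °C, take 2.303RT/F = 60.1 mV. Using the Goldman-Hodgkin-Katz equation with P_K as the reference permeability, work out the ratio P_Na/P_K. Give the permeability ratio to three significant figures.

0.0833

Let α = P_Na/P_K. GHK: Vm = 60.1·log₁₀[(Kₒ + α·Naₒ)/(Kᵢ + α·Naᵢ)].
10^(Vm/60.1) = 10^(-47.1/60.1) = 0.16455
So 0.16455·(Kᵢ + α·Naᵢ) = Kₒ + α·Naₒ → α = (0.16455·126.0 − 9.25) / (141.0 − 0.16455·18.7)
α = (20.73 − 9.25) / (141.0 − 3.077) = 11.48/137.9 = 0.08326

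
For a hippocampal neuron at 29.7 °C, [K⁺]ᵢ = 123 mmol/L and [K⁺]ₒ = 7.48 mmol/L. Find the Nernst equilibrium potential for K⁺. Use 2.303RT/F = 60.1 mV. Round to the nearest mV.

-73 mV

E = (60.1/z) · log₁₀([K⁺]_out/[K⁺]_in) with z = +1.
= (60.1/1) · log₁₀(7.48/123) = 60.10 · log₁₀(0.06081)
= 60.10 · (-1.2160) = -73.08 mV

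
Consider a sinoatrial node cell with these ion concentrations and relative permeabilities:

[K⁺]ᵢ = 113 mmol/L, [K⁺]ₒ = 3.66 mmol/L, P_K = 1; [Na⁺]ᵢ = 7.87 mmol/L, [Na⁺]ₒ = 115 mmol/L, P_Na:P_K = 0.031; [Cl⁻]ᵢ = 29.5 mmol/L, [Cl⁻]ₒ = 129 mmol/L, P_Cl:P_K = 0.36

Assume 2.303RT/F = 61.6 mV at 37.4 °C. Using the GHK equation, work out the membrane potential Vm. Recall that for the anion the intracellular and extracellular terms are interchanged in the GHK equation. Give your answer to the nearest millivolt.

Vm = 61.6 · log₁₀[(Σ P·[cation]ₒ + Σ P·[anion]ᵢ) / (Σ P·[cation]ᵢ + Σ P·[anion]ₒ)]
Numerator = 1×3.66 + 0.031×115 + 0.36×29.5 = 17.84
Denominator = 1×113 + 0.031×7.87 + 0.36×129 = 159.7
Vm = 61.6 · log₁₀(0.11175) = 61.6 × (-0.9517) = -58.63 mV

-59 mV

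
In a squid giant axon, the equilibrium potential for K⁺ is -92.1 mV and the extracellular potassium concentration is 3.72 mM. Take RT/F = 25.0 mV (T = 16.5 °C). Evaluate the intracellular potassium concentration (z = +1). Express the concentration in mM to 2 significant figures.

150 mM

Nernst: E = (25.0/1) · ln([out]/[in]), so ln([out]/[in]) = -92.1 × 1 / 25.0 = -3.6840.
[out]/[in] = e^(-3.6840) = 0.02512.
[in] = 3.72 / 0.02512 = 148.1 mM.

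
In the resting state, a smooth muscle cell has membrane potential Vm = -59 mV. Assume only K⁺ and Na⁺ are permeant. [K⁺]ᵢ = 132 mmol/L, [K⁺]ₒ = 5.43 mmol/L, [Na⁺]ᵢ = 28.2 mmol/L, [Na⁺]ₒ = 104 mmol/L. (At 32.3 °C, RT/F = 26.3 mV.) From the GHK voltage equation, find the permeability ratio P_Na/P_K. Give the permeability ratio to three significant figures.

Let α = P_Na/P_K. GHK: Vm = 26.3·ln[(Kₒ + α·Naₒ)/(Kᵢ + α·Naᵢ)].
e^(Vm/26.3) = e^(-59.0/26.3) = 0.1061
So 0.1061·(Kᵢ + α·Naᵢ) = Kₒ + α·Naₒ → α = (0.1061·132.0 − 5.43) / (104.0 − 0.1061·28.2)
α = (14.01 − 5.43) / (104.0 − 2.992) = 8.576/101 = 0.0849

0.0849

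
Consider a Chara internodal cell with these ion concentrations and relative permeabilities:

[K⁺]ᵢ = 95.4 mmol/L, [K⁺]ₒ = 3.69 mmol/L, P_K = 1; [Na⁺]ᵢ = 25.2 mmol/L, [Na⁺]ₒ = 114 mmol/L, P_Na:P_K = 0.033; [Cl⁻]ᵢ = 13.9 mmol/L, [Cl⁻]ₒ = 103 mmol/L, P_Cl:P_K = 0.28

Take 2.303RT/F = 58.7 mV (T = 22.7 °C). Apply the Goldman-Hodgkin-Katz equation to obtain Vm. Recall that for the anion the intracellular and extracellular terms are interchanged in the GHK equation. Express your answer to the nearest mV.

Vm = 58.7 · log₁₀[(Σ P·[cation]ₒ + Σ P·[anion]ᵢ) / (Σ P·[cation]ᵢ + Σ P·[anion]ₒ)]
Numerator = 1×3.69 + 0.033×114 + 0.28×13.9 = 11.34
Denominator = 1×95.4 + 0.033×25.2 + 0.28×103 = 125.1
Vm = 58.7 · log₁₀(0.0907) = 58.7 × (-1.0424) = -61.19 mV

-61 mV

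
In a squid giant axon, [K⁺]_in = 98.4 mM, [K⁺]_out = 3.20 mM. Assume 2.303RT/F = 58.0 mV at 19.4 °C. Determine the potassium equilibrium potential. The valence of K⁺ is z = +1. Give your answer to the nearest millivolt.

-86 mV

E = (58.0/z) · log₁₀([K⁺]_out/[K⁺]_in) with z = +1.
= (58.0/1) · log₁₀(3.20/98.4) = 58.00 · log₁₀(0.03252)
= 58.00 · (-1.4878) = -86.30 mV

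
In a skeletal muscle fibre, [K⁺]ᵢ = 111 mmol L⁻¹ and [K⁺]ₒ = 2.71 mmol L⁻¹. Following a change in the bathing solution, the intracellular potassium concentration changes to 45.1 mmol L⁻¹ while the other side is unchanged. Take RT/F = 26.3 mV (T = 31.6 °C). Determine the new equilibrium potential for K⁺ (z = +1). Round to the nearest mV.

-74 mV

After the shift: [K⁺]_out = 2.71, [K⁺]_in = 45.1 mmol L⁻¹.
E_new = (26.3/1)·ln(2.71/45.1) = 26.30 · (-2.8119) = -73.95 mV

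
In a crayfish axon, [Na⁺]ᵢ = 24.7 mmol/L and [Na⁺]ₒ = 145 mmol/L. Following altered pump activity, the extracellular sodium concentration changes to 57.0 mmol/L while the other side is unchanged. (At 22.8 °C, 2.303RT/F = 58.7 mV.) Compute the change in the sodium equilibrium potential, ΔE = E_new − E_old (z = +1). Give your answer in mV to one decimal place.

-23.8 mV

E_old = (58.7/1)·log₁₀(145/24.7) = 45.12 mV
E_new = (58.7/1)·log₁₀(57.0/24.7) = 21.32 mV
ΔE = 21.32 − (45.12) = -23.80 mV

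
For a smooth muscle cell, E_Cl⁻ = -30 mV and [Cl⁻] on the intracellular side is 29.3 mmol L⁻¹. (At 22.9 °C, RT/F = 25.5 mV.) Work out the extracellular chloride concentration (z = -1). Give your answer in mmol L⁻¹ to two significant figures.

Nernst: E = (25.5/-1) · ln([out]/[in]), so ln([out]/[in]) = -30.0 × -1 / 25.5 = 1.1765.
[out]/[in] = e^(1.1765) = 3.243.
[out] = 3.243 × 29.3 = 95.02 mmol L⁻¹.

95 mmol L⁻¹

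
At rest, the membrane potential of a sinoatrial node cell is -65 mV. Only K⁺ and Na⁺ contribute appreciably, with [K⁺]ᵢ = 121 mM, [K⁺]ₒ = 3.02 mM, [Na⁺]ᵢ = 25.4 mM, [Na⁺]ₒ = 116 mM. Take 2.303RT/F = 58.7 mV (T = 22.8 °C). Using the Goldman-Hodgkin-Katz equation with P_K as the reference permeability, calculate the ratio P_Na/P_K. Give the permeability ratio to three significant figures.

0.0564

Let α = P_Na/P_K. GHK: Vm = 58.7·log₁₀[(Kₒ + α·Naₒ)/(Kᵢ + α·Naᵢ)].
10^(Vm/58.7) = 10^(-65.0/58.7) = 0.078104
So 0.078104·(Kᵢ + α·Naᵢ) = Kₒ + α·Naₒ → α = (0.078104·121.0 − 3.02) / (116.0 − 0.078104·25.4)
α = (9.451 − 3.02) / (116.0 − 1.984) = 6.431/114 = 0.0564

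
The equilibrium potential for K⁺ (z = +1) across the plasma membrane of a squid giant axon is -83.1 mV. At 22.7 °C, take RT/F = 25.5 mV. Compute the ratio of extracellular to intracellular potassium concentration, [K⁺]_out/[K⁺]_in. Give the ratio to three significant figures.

0.0384

ln([out]/[in]) = E·z/(25.5) = -83.1 × 1 / 25.5 = -3.2588
[out]/[in] = e^(-3.2588) = 0.03843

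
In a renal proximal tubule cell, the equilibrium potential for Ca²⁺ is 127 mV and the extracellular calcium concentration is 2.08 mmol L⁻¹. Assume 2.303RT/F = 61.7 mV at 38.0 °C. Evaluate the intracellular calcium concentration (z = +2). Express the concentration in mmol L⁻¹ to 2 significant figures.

Nernst: E = (61.7/2) · log₁₀([out]/[in]), so log₁₀([out]/[in]) = 127.0 × 2 / 61.7 = 4.1167.
[out]/[in] = 10^(4.1167) = 1.308e+04.
[in] = 2.08 / 1.308e+04 = 0.000159 mmol L⁻¹.

0.00016 mmol L⁻¹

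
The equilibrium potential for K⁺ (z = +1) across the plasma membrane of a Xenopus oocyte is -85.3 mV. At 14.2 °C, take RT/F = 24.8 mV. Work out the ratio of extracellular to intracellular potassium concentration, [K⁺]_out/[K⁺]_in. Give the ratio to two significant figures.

ln([out]/[in]) = E·z/(24.8) = -85.3 × 1 / 24.8 = -3.4395
[out]/[in] = e^(-3.4395) = 0.03208

0.032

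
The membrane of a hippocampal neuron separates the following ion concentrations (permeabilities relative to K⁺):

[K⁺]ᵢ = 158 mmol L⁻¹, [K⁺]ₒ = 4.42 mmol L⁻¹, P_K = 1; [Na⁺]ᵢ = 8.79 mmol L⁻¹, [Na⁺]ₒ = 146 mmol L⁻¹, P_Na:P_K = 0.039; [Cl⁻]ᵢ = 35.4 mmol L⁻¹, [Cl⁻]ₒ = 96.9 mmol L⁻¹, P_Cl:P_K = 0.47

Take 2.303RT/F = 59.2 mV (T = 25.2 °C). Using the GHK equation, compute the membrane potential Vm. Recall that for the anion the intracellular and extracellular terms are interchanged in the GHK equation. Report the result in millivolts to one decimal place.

-52.2 mV

Vm = 59.2 · log₁₀[(Σ P·[cation]ₒ + Σ P·[anion]ᵢ) / (Σ P·[cation]ᵢ + Σ P·[anion]ₒ)]
Numerator = 1×4.42 + 0.039×146 + 0.47×35.4 = 26.75
Denominator = 1×158 + 0.039×8.79 + 0.47×96.9 = 203.9
Vm = 59.2 · log₁₀(0.13121) = 59.2 × (-0.8820) = -52.22 mV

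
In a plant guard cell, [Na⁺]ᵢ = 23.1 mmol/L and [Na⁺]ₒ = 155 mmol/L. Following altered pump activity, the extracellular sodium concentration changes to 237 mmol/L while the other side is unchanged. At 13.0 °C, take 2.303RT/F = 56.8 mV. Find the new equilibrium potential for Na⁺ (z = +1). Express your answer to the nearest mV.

After the shift: [Na⁺]_out = 237, [Na⁺]_in = 23.1 mmol/L.
E_new = (56.8/1)·log₁₀(237/23.1) = 56.80 · (1.0111) = 57.43 mV

57 mV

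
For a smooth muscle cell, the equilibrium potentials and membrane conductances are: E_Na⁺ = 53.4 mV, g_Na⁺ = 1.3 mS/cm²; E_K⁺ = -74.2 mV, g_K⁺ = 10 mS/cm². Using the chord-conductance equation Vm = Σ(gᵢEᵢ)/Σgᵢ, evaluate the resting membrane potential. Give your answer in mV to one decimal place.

-59.5 mV

Σ gᵢEᵢ = 1.3·(53.4) + 10·(-74.2) = -672.58
Σ gᵢ = 1.3 + 10 = 11.3
Vm = -672.58 / 11.3 = -59.52 mV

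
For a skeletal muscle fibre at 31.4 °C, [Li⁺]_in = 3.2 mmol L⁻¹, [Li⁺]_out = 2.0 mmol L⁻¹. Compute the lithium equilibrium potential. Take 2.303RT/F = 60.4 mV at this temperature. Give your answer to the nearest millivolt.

-12 mV

E = (60.4/z) · log₁₀([Li⁺]_out/[Li⁺]_in) with z = +1.
= (60.4/1) · log₁₀(2.0/3.2) = 60.40 · log₁₀(0.625)
= 60.40 · (-0.2041) = -12.33 mV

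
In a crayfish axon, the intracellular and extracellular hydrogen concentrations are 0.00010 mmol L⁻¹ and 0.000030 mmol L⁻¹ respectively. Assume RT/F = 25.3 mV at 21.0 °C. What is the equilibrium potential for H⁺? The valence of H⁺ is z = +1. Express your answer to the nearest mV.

-30 mV

E = (25.3/z) · ln([H⁺]_out/[H⁺]_in) with z = +1.
= (25.3/1) · ln(0.000030/0.00010) = 25.30 · ln(0.3)
= 25.30 · (-1.2040) = -30.46 mV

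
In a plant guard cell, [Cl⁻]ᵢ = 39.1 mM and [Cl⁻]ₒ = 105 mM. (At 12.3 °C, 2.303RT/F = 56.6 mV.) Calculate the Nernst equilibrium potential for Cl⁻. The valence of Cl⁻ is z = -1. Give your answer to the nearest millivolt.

E = (56.6/z) · log₁₀([Cl⁻]_out/[Cl⁻]_in) with z = -1.
For an anion, dividing by z = -1 reverses the sign.
= (56.6/-1) · log₁₀(105/39.1) = -56.60 · log₁₀(2.685)
= -56.60 · (0.4290) = -24.28 mV

-24 mV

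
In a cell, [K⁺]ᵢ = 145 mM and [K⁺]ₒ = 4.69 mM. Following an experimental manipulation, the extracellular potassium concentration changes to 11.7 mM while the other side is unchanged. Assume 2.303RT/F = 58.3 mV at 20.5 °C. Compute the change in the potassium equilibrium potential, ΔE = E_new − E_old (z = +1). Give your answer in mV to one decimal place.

23.1 mV

E_old = (58.3/1)·log₁₀(4.69/145) = -86.88 mV
E_new = (58.3/1)·log₁₀(11.7/145) = -63.73 mV
ΔE = -63.73 − (-86.88) = 23.15 mV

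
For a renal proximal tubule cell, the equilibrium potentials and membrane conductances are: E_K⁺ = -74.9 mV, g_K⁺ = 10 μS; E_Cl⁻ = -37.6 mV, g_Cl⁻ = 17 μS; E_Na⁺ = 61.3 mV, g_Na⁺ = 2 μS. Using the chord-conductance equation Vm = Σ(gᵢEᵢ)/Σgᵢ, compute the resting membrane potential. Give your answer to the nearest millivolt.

Σ gᵢEᵢ = 10·(-74.9) + 17·(-37.6) + 2·(61.3) = -1265.60
Σ gᵢ = 10 + 17 + 2 = 29
Vm = -1265.60 / 29 = -43.64 mV

-44 mV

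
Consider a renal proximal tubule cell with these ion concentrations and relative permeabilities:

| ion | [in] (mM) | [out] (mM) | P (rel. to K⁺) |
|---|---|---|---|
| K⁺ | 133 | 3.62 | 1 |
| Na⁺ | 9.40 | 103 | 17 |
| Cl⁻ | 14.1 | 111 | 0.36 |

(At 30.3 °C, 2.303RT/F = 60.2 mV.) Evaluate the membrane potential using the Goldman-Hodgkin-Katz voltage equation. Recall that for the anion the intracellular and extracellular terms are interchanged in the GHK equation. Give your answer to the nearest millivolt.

44 mV

Vm = 60.2 · log₁₀[(Σ P·[cation]ₒ + Σ P·[anion]ᵢ) / (Σ P·[cation]ᵢ + Σ P·[anion]ₒ)]
Numerator = 1×3.62 + 17×103 + 0.36×14.1 = 1760
Denominator = 1×133 + 17×9.40 + 0.36×111 = 332.8
Vm = 60.2 · log₁₀(5.2882) = 60.2 × (0.7233) = 43.54 mV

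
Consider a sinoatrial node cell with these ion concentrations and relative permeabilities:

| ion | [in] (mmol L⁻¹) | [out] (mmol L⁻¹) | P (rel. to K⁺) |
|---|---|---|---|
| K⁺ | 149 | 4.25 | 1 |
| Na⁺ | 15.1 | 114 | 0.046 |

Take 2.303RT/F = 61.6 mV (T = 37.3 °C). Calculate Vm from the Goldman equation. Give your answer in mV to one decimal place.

Vm = 61.6 · log₁₀[(Σ P·[cation]ₒ + Σ P·[anion]ᵢ) / (Σ P·[cation]ᵢ + Σ P·[anion]ₒ)]
Numerator = 1×4.25 + 0.046×114 = 9.494
Denominator = 1×149 + 0.046×15.1 = 149.7
Vm = 61.6 · log₁₀(0.063422) = 61.6 × (-1.1978) = -73.78 mV

-73.8 mV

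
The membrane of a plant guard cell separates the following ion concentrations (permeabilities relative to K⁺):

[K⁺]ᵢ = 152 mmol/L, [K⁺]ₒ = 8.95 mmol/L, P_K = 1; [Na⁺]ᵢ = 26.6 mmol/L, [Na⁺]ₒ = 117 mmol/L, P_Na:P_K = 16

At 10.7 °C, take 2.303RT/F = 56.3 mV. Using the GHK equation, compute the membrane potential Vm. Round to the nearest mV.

29 mV

Vm = 56.3 · log₁₀[(Σ P·[cation]ₒ + Σ P·[anion]ᵢ) / (Σ P·[cation]ᵢ + Σ P·[anion]ₒ)]
Numerator = 1×8.95 + 16×117 = 1881
Denominator = 1×152 + 16×26.6 = 577.6
Vm = 56.3 · log₁₀(3.2565) = 56.3 × (0.5128) = 28.87 mV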